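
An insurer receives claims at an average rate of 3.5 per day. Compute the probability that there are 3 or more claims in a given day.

0.6792

With mean μ = 3.5 per day,
P(N ≥ 3) = 1 − P(N ≤ 2) = 1 − Σ_{j=0}^{2} e^(−μ) μ^j/j! ≈ 0.6792.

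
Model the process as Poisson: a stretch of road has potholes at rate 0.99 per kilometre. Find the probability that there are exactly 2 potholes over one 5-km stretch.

Over the interval, μ = 0.99 × 5 = 4.95 (a 5-km stretch = 5 kilometres).
P(N = 2) = e^(−μ) μ^2/2! = e^(−4.95) · 4.95^2/2 ≈ 0.0868.

0.0868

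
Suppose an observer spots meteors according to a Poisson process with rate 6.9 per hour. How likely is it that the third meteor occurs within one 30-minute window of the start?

0.6698

Over the interval, μ = 6.9 × 0.5 = 3.45 (a 30-minute window = 0.5 hours).
The third arrival falls in the interval iff at least 3 events occur there: P(S_3 ≤ t) = P(N ≥ 3) = 1 − P(N ≤ 2) ≈ 0.6698.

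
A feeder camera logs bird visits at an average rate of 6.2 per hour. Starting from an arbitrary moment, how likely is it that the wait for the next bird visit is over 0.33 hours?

0.1293

The wait for the next event is exponential with rate λ = 6.2 per hour.
P(T > 0.33) = e^(−λt) = e^(−6.2 × 0.33) = e^(−2.046) ≈ 0.1293.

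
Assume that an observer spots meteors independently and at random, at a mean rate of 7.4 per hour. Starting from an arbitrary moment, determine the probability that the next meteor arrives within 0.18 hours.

Inter-arrival times are exponential with rate λ = 7.4 per hour.
P(T ≤ 0.18) = 1 − e^(−λt) = 1 − e^(−7.4 × 0.18) = 1 − e^(−1.332) ≈ 0.7361.

0.7361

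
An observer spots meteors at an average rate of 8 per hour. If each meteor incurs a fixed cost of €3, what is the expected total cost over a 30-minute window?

€12

E[N] = 8 × 0.5 = 4 (a 30-minute window = 0.5 hours); E[cost] = 4 × €3 = €12.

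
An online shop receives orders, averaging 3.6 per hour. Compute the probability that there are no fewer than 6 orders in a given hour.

0.1559

With mean μ = 3.6 per hour,
P(N ≥ 6) = 1 − P(N ≤ 5) = 1 − Σ_{j=0}^{5} e^(−μ) μ^j/j! ≈ 0.1559.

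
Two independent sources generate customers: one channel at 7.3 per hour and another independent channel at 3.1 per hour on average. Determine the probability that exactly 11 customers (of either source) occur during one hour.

0.1174

Independent Poisson processes superpose: combined rate λ = 7.3 + 3.1 = 10.4 per hour.
So μ = 10.4.
P(N = 11) = e^(−10.4) · 10.4^11/11! ≈ 0.1174.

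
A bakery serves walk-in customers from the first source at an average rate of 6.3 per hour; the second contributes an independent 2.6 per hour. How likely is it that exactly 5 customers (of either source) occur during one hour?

0.0635

Independent Poisson processes superpose: combined rate λ = 6.3 + 2.6 = 8.9 per hour.
So μ = 8.9.
P(N = 5) = e^(−8.9) · 8.9^5/5! ≈ 0.0635.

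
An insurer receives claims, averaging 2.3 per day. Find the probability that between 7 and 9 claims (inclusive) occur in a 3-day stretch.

0.3758

Over the interval, μ = 2.3 × 3 = 6.9 (a 3-day stretch = 3 days).
P(7 ≤ N ≤ 9) = Σ_{j=7}^{9} e^(−6.9) · 6.9^j/j! ≈ 0.3758.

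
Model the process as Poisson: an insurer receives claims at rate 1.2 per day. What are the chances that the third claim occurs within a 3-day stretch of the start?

Over the interval, μ = 1.2 × 3 = 3.6 (a 3-day stretch = 3 days).
The third arrival falls in the interval iff at least 3 events occur there: P(S_3 ≤ t) = P(N ≥ 3) = 1 − P(N ≤ 2) ≈ 0.6973.

0.6973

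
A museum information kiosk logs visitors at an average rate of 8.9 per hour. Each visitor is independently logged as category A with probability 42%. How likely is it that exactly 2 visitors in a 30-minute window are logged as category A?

0.2695

Thinning: the visitors that are logged as category A themselves form a Poisson process with rate 0.42 × 8.9 = 3.738 per hour.
Over the interval, μ = 3.738 × 0.5 = 1.869 (a 30-minute window = 0.5 hours).
P(N = 2) = e^(−1.869) · 1.869^2/2! ≈ 0.2695.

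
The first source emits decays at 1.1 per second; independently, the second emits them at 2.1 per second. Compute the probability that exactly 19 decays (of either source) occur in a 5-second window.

Independent Poisson processes superpose: combined rate λ = 1.1 + 2.1 = 3.2 per second.
Over the interval, μ = 3.2 × 5 = 16 (a 5-second window = 5 seconds).
P(N = 19) = e^(−16) · 16^19/19! ≈ 0.0699.

0.0699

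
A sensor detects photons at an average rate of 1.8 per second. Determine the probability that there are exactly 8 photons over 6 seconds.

Over the interval, μ = 1.8 × 6 = 10.8 (6 seconds).
P(N = 8) = e^(−μ) μ^8/8! = e^(−10.8) · 10.8^8/40320 ≈ 0.0936.

0.0936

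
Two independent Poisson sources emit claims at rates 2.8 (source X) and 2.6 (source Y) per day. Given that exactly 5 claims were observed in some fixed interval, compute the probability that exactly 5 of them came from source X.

0.0375

Given the total, each event is independently from source X with probability p = λ_X/(λ_X+λ_Y) = 2.8/5.4 ≈ 0.5185.
So K ~ Binomial(5, 2.8/5.4): P(K = 5) = C(5,5) · (2.8/5.4)^5 · (2.6/5.4)^0 ≈ 0.0375.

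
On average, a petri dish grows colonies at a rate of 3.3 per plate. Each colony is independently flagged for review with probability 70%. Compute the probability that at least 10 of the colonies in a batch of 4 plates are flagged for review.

Thinning: the colonies that are flagged for review themselves form a Poisson process with rate 0.7 × 3.3 = 2.31 per plate.
Over the interval, μ = 2.31 × 4 = 9.24 (a batch of 4 plates = 4 plates).
P(N ≥ 10) = 1 − P(N ≤ 9) ≈ 0.4442.

0.4442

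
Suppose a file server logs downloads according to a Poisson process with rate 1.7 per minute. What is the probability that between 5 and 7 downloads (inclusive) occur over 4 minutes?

0.4365

Over the interval, μ = 1.7 × 4 = 6.8 (4 minutes).
P(5 ≤ N ≤ 7) = Σ_{j=5}^{7} e^(−6.8) · 6.8^j/j! ≈ 0.4365.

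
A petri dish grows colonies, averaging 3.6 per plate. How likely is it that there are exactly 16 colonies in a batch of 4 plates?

Over the interval, μ = 3.6 × 4 = 14.4 (a batch of 4 plates = 4 plates).
P(N = 16) = e^(−μ) μ^16/16! = e^(−14.4) · 14.4^16/20922789888000 ≈ 0.0911.

0.0911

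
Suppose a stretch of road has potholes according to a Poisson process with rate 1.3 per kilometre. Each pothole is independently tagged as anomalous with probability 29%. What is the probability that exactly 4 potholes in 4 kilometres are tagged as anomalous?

0.0477

Thinning: the potholes that are tagged as anomalous themselves form a Poisson process with rate 0.29 × 1.3 = 0.377 per kilometre.
Over the interval, μ = 0.377 × 4 = 1.508 (4 kilometres).
P(N = 4) = e^(−1.508) · 1.508^4/4! ≈ 0.0477.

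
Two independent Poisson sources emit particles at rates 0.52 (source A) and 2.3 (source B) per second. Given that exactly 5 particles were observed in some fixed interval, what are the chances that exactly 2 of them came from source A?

0.1845

Given the total, each event is independently from source A with probability p = λ_A/(λ_A+λ_B) = 0.52/2.82 ≈ 0.1844.
So K ~ Binomial(5, 0.52/2.82): P(K = 2) = C(5,2) · (0.52/2.82)^2 · (2.3/2.82)^3 ≈ 0.1845.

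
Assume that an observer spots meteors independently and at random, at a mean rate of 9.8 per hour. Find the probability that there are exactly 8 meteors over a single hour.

With mean μ = 9.8 per hour,
P(N = 8) = e^(−μ) μ^8/8! = e^(−9.8) · 9.8^8/40320 ≈ 0.1170.

0.1170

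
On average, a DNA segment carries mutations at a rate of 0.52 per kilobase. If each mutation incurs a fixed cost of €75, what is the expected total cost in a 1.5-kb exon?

€58.5

E[N] = 0.52 × 1.5 = 0.78 (a 1.5-kb exon = 1.5 kilobases); E[cost] = 0.78 × €75 = €58.5.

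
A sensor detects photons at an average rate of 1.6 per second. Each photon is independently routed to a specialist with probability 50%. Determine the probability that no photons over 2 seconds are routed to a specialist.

0.2019

Thinning: the photons that are routed to a specialist themselves form a Poisson process with rate 0.5 × 1.6 = 0.8 per second.
Over the interval, μ = 0.8 × 2 = 1.6 (2 seconds).
P(N = 0) = e^(−1.6) · 1.6^0/0! ≈ 0.2019.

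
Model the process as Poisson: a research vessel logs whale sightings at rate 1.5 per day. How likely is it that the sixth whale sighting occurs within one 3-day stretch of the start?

Over the interval, μ = 1.5 × 3 = 4.5 (a 3-day stretch = 3 days).
The sixth arrival falls in the interval iff at least 6 events occur there: P(S_6 ≤ t) = P(N ≥ 6) = 1 − P(N ≤ 5) ≈ 0.2971.

0.2971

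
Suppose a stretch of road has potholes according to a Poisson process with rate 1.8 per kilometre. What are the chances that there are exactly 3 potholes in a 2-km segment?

Over the interval, μ = 1.8 × 2 = 3.6 (a 2-km segment = 2 kilometres).
P(N = 3) = e^(−μ) μ^3/3! = e^(−3.6) · 3.6^3/6 ≈ 0.2125.

0.2125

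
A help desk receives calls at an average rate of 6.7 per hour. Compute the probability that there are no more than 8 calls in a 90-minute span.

Over the interval, μ = 6.7 × 1.5 = 10.05 (a 90-minute span = 1.5 hours).
P(N ≤ 8) = Σ_{j=0}^{8} e^(−μ) μ^j/j! ≈ 0.3272.

0.3272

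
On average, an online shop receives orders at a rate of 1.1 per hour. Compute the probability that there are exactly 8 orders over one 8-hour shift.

0.1344

Over the interval, μ = 1.1 × 8 = 8.8 (an 8-hour shift = 8 hours).
P(N = 8) = e^(−μ) μ^8/8! = e^(−8.8) · 8.8^8/40320 ≈ 0.1344.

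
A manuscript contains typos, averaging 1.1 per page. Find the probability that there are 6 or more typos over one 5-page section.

0.4711

Over the interval, μ = 1.1 × 5 = 5.5 (a 5-page section = 5 pages).
P(N ≥ 6) = 1 − P(N ≤ 5) = 1 − Σ_{j=0}^{5} e^(−μ) μ^j/j! ≈ 0.4711.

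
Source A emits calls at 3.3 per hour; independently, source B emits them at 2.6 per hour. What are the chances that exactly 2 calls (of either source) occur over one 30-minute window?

Independent Poisson processes superpose: combined rate λ = 3.3 + 2.6 = 5.9 per hour.
Over the interval, μ = 5.9 × 0.5 = 2.95 (a 30-minute window = 0.5 hours).
P(N = 2) = e^(−2.95) · 2.95^2/2! ≈ 0.2277.

0.2277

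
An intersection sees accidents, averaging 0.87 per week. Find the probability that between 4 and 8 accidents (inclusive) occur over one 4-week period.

Over the interval, μ = 0.87 × 4 = 3.48 (a 4-week period = 4 weeks).
P(4 ≤ N ≤ 8) = Σ_{j=4}^{8} e^(−3.48) · 3.48^j/j! ≈ 0.4495.

0.4495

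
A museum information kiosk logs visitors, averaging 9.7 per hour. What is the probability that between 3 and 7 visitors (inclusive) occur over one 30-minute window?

0.7440

Over the interval, μ = 9.7 × 0.5 = 4.85 (a 30-minute window = 0.5 hours).
P(3 ≤ N ≤ 7) = Σ_{j=3}^{7} e^(−4.85) · 4.85^j/j! ≈ 0.7440.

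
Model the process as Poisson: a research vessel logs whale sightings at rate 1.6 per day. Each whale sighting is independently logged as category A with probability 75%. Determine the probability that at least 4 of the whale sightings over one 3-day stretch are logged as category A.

Thinning: the whale sightings that are logged as category A themselves form a Poisson process with rate 0.75 × 1.6 = 1.2 per day.
Over the interval, μ = 1.2 × 3 = 3.6 (a 3-day stretch = 3 days).
P(N ≥ 4) = 1 − P(N ≤ 3) ≈ 0.4848.

0.4848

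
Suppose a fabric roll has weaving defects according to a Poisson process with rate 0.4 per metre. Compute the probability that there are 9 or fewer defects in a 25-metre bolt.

0.4579

Over the interval, μ = 0.4 × 25 = 10 (a 25-metre bolt = 25 metres).
P(N ≤ 9) = Σ_{j=0}^{9} e^(−μ) μ^j/j! ≈ 0.4579.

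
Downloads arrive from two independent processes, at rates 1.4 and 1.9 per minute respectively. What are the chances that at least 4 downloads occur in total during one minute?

Independent Poisson processes superpose: combined rate λ = 1.4 + 1.9 = 3.3 per minute.
So μ = 3.3.
P(N ≥ 4) = 1 − P(N ≤ 3) ≈ 0.4197.

0.4197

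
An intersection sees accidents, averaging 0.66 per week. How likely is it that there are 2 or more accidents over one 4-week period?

Over the interval, μ = 0.66 × 4 = 2.64 (a 4-week period = 4 weeks).
P(N ≥ 2) = 1 − P(N ≤ 1) = 1 − Σ_{j=0}^{1} e^(−μ) μ^j/j! ≈ 0.7402.

0.7402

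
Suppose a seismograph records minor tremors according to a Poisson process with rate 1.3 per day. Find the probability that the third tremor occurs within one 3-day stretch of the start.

0.7469

Over the interval, μ = 1.3 × 3 = 3.9 (a 3-day stretch = 3 days).
The third arrival falls in the interval iff at least 3 events occur there: P(S_3 ≤ t) = P(N ≥ 3) = 1 − P(N ≤ 2) ≈ 0.7469.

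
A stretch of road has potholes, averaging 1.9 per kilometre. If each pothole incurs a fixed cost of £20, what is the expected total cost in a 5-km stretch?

£190

E[N] = 1.9 × 5 = 9.5 (a 5-km stretch = 5 kilometres); E[cost] = 9.5 × £20 = £190.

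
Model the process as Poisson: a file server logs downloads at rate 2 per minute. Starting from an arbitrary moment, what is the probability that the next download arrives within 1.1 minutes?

0.8892

Inter-arrival times are exponential with rate λ = 2 per minute.
P(T ≤ 1.1) = 1 − e^(−λt) = 1 − e^(−2 × 1.1) = 1 − e^(−2.2) ≈ 0.8892.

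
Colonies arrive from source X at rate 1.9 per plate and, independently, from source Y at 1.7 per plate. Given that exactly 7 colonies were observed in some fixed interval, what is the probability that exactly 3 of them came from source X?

Given the total, each event is independently from source X with probability p = λ_X/(λ_X+λ_Y) = 1.9/3.6 ≈ 0.5278.
So K ~ Binomial(7, 1.9/3.6): P(K = 3) = C(7,3) · (1.9/3.6)^3 · (1.7/3.6)^4 ≈ 0.2559.

0.2559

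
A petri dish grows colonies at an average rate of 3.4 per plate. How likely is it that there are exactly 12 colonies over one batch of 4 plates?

Over the interval, μ = 3.4 × 4 = 13.6 (a batch of 4 plates = 4 plates).
P(N = 12) = e^(−μ) μ^12/12! = e^(−13.6) · 13.6^12/479001600 ≈ 0.1037.

0.1037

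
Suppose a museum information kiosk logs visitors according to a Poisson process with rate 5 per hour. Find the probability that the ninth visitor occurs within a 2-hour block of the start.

0.6672

Over the interval, μ = 5 × 2 = 10 (a 2-hour block = 2 hours).
The ninth arrival falls in the interval iff at least 9 events occur there: P(S_9 ≤ t) = P(N ≥ 9) = 1 − P(N ≤ 8) ≈ 0.6672.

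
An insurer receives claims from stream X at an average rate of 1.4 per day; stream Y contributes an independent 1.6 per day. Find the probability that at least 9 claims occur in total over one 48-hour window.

Independent Poisson processes superpose: combined rate λ = 1.4 + 1.6 = 3 per day.
Over the interval, μ = 3 × 2 = 6 (a 48-hour window = 2 days).
P(N ≥ 9) = 1 − P(N ≤ 8) ≈ 0.1528.

0.1528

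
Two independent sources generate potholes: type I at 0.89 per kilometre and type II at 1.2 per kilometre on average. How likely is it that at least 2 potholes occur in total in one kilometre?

Independent Poisson processes superpose: combined rate λ = 0.89 + 1.2 = 2.09 per kilometre.
So μ = 2.09.
P(N ≥ 2) = 1 − P(N ≤ 1) ≈ 0.6178.

0.6178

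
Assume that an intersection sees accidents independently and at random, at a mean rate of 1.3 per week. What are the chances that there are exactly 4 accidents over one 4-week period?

0.1681

Over the interval, μ = 1.3 × 4 = 5.2 (a 4-week period = 4 weeks).
P(N = 4) = e^(−μ) μ^4/4! = e^(−5.2) · 5.2^4/24 ≈ 0.1681.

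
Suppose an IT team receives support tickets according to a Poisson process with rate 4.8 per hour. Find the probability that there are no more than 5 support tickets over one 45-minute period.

0.8441

Over the interval, μ = 4.8 × 0.75 = 3.6 (a 45-minute period = 0.75 hours).
P(N ≤ 5) = Σ_{j=0}^{5} e^(−μ) μ^j/j! ≈ 0.8441.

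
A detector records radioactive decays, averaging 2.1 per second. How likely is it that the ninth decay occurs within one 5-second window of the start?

Over the interval, μ = 2.1 × 5 = 10.5 (a 5-second window = 5 seconds).
The ninth arrival falls in the interval iff at least 9 events occur there: P(S_9 ≤ t) = P(N ≥ 9) = 1 − P(N ≤ 8) ≈ 0.7206.

0.7206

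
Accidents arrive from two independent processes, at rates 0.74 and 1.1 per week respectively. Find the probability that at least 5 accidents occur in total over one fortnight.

0.3089

Independent Poisson processes superpose: combined rate λ = 0.74 + 1.1 = 1.84 per week.
Over the interval, μ = 1.84 × 2 = 3.68 (a fortnight = 2 weeks).
P(N ≥ 5) = 1 − P(N ≤ 4) ≈ 0.3089.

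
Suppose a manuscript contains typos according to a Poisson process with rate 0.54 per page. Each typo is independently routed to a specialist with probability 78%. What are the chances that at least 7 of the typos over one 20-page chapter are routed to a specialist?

Thinning: the typos that are routed to a specialist themselves form a Poisson process with rate 0.78 × 0.54 = 0.4212 per page.
Over the interval, μ = 0.4212 × 20 = 8.424 (a 20-page chapter = 20 pages).
P(N ≥ 7) = 1 − P(N ≤ 6) ≈ 0.7356.

0.7356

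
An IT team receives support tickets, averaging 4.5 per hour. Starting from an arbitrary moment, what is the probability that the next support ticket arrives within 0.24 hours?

0.6604

Inter-arrival times are exponential with rate λ = 4.5 per hour.
P(T ≤ 0.24) = 1 − e^(−λt) = 1 − e^(−4.5 × 0.24) = 1 − e^(−1.08) ≈ 0.6604.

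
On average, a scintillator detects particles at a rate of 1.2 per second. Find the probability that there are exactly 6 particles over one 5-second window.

Over the interval, μ = 1.2 × 5 = 6 (a 5-second window = 5 seconds).
P(N = 6) = e^(−μ) μ^6/6! = e^(−6) · 6^6/720 ≈ 0.1606.

0.1606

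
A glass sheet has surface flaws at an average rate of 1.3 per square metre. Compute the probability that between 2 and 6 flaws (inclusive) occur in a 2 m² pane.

0.7154

Over the interval, μ = 1.3 × 2 = 2.6 (a 2 m² pane = 2 square metres).
P(2 ≤ N ≤ 6) = Σ_{j=2}^{6} e^(−2.6) · 2.6^j/j! ≈ 0.7154.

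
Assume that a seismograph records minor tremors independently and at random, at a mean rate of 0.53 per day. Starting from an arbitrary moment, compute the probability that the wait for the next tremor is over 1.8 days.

The wait for the next event is exponential with rate λ = 0.53 per day.
P(T > 1.8) = e^(−λt) = e^(−0.53 × 1.8) = e^(−0.954) ≈ 0.3852.

0.3852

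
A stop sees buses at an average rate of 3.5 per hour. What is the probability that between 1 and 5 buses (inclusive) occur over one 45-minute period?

Over the interval, μ = 3.5 × 0.75 = 2.625 (a 45-minute period = 0.75 hours).
P(1 ≤ N ≤ 5) = Σ_{j=1}^{5} e^(−2.625) · 2.625^j/j! ≈ 0.8767.

0.8767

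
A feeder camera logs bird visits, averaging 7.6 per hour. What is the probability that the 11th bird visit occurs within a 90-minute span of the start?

0.5869

Over the interval, μ = 7.6 × 1.5 = 11.4 (a 90-minute span = 1.5 hours).
The 11th arrival falls in the interval iff at least 11 events occur there: P(S_11 ≤ t) = P(N ≥ 11) = 1 − P(N ≤ 10) ≈ 0.5869.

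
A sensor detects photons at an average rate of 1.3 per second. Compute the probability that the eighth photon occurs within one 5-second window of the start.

0.3272

Over the interval, μ = 1.3 × 5 = 6.5 (a 5-second window = 5 seconds).
The eighth arrival falls in the interval iff at least 8 events occur there: P(S_8 ≤ t) = P(N ≥ 8) = 1 − P(N ≤ 7) ≈ 0.3272.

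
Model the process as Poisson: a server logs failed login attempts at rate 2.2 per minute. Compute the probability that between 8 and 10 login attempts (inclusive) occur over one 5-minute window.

0.3167

Over the interval, μ = 2.2 × 5 = 11 (a 5-minute window = 5 minutes).
P(8 ≤ N ≤ 10) = Σ_{j=8}^{10} e^(−11) · 11^j/j! ≈ 0.3167.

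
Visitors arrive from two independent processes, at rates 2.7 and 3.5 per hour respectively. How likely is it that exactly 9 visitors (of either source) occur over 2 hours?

0.0787

Independent Poisson processes superpose: combined rate λ = 2.7 + 3.5 = 6.2 per hour.
Over the interval, μ = 6.2 × 2 = 12.4 (2 hours).
P(N = 9) = e^(−12.4) · 12.4^9/9! ≈ 0.0787.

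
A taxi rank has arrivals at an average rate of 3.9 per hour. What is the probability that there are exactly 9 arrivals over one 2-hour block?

0.1207

Over the interval, μ = 3.9 × 2 = 7.8 (a 2-hour block = 2 hours).
P(N = 9) = e^(−μ) μ^9/9! = e^(−7.8) · 7.8^9/362880 ≈ 0.1207.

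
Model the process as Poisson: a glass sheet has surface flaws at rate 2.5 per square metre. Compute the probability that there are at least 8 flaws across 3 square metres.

Over the interval, μ = 2.5 × 3 = 7.5 (3 square metres).
P(N ≥ 8) = 1 − P(N ≤ 7) = 1 − Σ_{j=0}^{7} e^(−μ) μ^j/j! ≈ 0.4754.

0.4754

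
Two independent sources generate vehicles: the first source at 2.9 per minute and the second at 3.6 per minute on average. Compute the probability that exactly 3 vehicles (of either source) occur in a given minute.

0.0688

Independent Poisson processes superpose: combined rate λ = 2.9 + 3.6 = 6.5 per minute.
So μ = 6.5.
P(N = 3) = e^(−6.5) · 6.5^3/3! ≈ 0.0688.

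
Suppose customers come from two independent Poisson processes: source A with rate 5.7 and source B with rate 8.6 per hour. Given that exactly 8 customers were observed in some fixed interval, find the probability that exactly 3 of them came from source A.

Given the total, each event is independently from source A with probability p = λ_A/(λ_A+λ_B) = 5.7/14.3 ≈ 0.3986.
So K ~ Binomial(8, 5.7/14.3): P(K = 3) = C(8,3) · (5.7/14.3)^3 · (8.6/14.3)^5 ≈ 0.2790.

0.2790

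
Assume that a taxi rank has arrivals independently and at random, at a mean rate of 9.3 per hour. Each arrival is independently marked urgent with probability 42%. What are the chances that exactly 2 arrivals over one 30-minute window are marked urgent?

0.2705

Thinning: the arrivals that are marked urgent themselves form a Poisson process with rate 0.42 × 9.3 = 3.906 per hour.
Over the interval, μ = 3.906 × 0.5 = 1.953 (a 30-minute window = 0.5 hours).
P(N = 2) = e^(−1.953) · 1.953^2/2! ≈ 0.2705.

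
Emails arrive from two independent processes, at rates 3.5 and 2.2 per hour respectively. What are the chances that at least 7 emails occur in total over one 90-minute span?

0.7491

Independent Poisson processes superpose: combined rate λ = 3.5 + 2.2 = 5.7 per hour.
Over the interval, μ = 5.7 × 1.5 = 8.55 (a 90-minute span = 1.5 hours).
P(N ≥ 7) = 1 − P(N ≤ 6) ≈ 0.7491.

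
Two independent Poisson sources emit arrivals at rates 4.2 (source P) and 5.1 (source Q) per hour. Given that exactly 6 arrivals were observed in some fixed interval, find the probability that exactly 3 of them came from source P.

Given the total, each event is independently from source P with probability p = λ_P/(λ_P+λ_Q) = 4.2/9.3 ≈ 0.4516.
So K ~ Binomial(6, 4.2/9.3): P(K = 3) = C(6,3) · (4.2/9.3)^3 · (5.1/9.3)^3 ≈ 0.3038.

0.3038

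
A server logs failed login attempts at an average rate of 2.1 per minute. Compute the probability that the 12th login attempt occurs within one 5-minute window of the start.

0.3613

Over the interval, μ = 2.1 × 5 = 10.5 (a 5-minute window = 5 minutes).
The 12th arrival falls in the interval iff at least 12 events occur there: P(S_12 ≤ t) = P(N ≥ 12) = 1 − P(N ≤ 11) ≈ 0.3613.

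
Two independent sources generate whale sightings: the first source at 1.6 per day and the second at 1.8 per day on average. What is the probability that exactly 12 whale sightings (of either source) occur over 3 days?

Independent Poisson processes superpose: combined rate λ = 1.6 + 1.8 = 3.4 per day.
Over the interval, μ = 3.4 × 3 = 10.2 (3 days).
P(N = 12) = e^(−10.2) · 10.2^12/12! ≈ 0.0984.

0.0984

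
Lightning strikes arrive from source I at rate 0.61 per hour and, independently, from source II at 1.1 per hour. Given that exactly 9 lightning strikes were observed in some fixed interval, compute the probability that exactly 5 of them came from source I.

Given the total, each event is independently from source I with probability p = λ_I/(λ_I+λ_II) = 0.61/1.71 ≈ 0.3567.
So K ~ Binomial(9, 0.61/1.71): P(K = 5) = C(9,5) · (0.61/1.71)^5 · (1.1/1.71)^4 ≈ 0.1246.

0.1246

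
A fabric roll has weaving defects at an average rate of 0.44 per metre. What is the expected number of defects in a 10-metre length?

E[N] = λt = 0.44 × 10 = 4.4 (a 10-metre length = 10 metres).

4.4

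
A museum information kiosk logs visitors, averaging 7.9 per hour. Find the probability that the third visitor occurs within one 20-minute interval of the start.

Over the interval, μ = 7.9 × 1/3 ≈ 2.63333 (a 20-minute interval = 1/3 hours).
The third arrival falls in the interval iff at least 3 events occur there: P(S_3 ≤ t) = P(N ≥ 3) = 1 − P(N ≤ 2) ≈ 0.4899.

0.4899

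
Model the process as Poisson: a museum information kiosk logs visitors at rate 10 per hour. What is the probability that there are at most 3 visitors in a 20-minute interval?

0.5730

Over the interval, μ = 10 × 1/3 ≈ 3.33333 (a 20-minute interval = 1/3 hours).
P(N ≤ 3) = Σ_{j=0}^{3} e^(−μ) μ^j/j! ≈ 0.5730.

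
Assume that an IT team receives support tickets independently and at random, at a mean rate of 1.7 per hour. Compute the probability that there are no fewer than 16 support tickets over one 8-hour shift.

0.2917

Over the interval, μ = 1.7 × 8 = 13.6 (an 8-hour shift = 8 hours).
P(N ≥ 16) = 1 − P(N ≤ 15) = 1 − Σ_{j=0}^{15} e^(−μ) μ^j/j! ≈ 0.2917.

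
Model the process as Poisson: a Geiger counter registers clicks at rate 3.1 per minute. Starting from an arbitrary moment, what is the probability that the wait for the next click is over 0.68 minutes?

The wait for the next event is exponential with rate λ = 3.1 per minute.
P(T > 0.68) = e^(−λt) = e^(−3.1 × 0.68) = e^(−2.108) ≈ 0.1215.

0.1215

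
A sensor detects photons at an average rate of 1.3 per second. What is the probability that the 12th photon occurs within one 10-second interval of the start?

0.6468

Over the interval, μ = 1.3 × 10 = 13 (a 10-second interval = 10 seconds).
The 12th arrival falls in the interval iff at least 12 events occur there: P(S_12 ≤ t) = P(N ≥ 12) = 1 − P(N ≤ 11) ≈ 0.6468.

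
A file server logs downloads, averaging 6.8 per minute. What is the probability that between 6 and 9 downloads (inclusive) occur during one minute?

0.5232

With mean μ = 6.8 per minute,
P(6 ≤ N ≤ 9) = Σ_{j=6}^{9} e^(−6.8) · 6.8^j/j! ≈ 0.5232.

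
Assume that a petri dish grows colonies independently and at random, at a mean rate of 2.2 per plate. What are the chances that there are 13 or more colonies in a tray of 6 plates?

0.5587

Over the interval, μ = 2.2 × 6 = 13.2 (a tray of 6 plates = 6 plates).
P(N ≥ 13) = 1 − P(N ≤ 12) = 1 − Σ_{j=0}^{12} e^(−μ) μ^j/j! ≈ 0.5587.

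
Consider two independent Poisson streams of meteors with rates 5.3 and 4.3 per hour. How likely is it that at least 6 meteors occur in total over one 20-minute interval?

Independent Poisson processes superpose: combined rate λ = 5.3 + 4.3 = 9.6 per hour.
Over the interval, μ = 9.6 × 1/3 = 3.2 (a 20-minute interval = 1/3 hours).
P(N ≥ 6) = 1 − P(N ≤ 5) ≈ 0.1054.

0.1054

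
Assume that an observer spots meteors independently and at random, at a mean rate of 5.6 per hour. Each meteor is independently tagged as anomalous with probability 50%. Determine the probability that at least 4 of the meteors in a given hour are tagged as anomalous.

0.3081

Thinning: the meteors that are tagged as anomalous themselves form a Poisson process with rate 0.5 × 5.6 = 2.8 per hour.
So μ = 2.8.
P(N ≥ 4) = 1 − P(N ≤ 3) ≈ 0.3081.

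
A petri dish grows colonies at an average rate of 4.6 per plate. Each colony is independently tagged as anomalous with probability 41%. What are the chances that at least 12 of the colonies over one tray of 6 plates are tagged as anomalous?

0.4584

Thinning: the colonies that are tagged as anomalous themselves form a Poisson process with rate 0.41 × 4.6 = 1.886 per plate.
Over the interval, μ = 1.886 × 6 = 11.316 (a tray of 6 plates = 6 plates).
P(N ≥ 12) = 1 − P(N ≤ 11) ≈ 0.4584.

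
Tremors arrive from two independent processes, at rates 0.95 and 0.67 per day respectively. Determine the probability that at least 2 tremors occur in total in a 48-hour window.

0.8339

Independent Poisson processes superpose: combined rate λ = 0.95 + 0.67 = 1.62 per day.
Over the interval, μ = 1.62 × 2 = 3.24 (a 48-hour window = 2 days).
P(N ≥ 2) = 1 − P(N ≤ 1) ≈ 0.8339.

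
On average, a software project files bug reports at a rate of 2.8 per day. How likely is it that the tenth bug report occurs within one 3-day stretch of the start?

Over the interval, μ = 2.8 × 3 = 8.4 (a 3-day stretch = 3 days).
The tenth arrival falls in the interval iff at least 10 events occur there: P(S_10 ≤ t) = P(N ≥ 10) = 1 − P(N ≤ 9) ≈ 0.3341.

0.3341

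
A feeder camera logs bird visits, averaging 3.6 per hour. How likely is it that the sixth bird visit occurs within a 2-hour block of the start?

Over the interval, μ = 3.6 × 2 = 7.2 (a 2-hour block = 2 hours).
The sixth arrival falls in the interval iff at least 6 events occur there: P(S_6 ≤ t) = P(N ≥ 6) = 1 − P(N ≤ 5) ≈ 0.7241.

0.7241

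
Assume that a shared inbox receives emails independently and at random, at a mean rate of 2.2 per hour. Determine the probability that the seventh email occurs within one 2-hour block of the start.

Over the interval, μ = 2.2 × 2 = 4.4 (a 2-hour block = 2 hours).
The seventh arrival falls in the interval iff at least 7 events occur there: P(S_7 ≤ t) = P(N ≥ 7) = 1 − P(N ≤ 6) ≈ 0.1564.

0.1564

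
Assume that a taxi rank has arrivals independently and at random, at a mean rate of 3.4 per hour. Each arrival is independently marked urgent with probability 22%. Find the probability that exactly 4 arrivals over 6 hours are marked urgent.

Thinning: the arrivals that are marked urgent themselves form a Poisson process with rate 0.22 × 3.4 = 0.748 per hour.
Over the interval, μ = 0.748 × 6 = 4.488 (6 hours).
P(N = 4) = e^(−4.488) · 4.488^4/4! ≈ 0.1901.

0.1901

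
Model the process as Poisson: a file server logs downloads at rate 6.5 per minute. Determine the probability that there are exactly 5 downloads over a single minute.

With mean μ = 6.5 per minute,
P(N = 5) = e^(−μ) μ^5/5! = e^(−6.5) · 6.5^5/120 ≈ 0.1454.

0.1454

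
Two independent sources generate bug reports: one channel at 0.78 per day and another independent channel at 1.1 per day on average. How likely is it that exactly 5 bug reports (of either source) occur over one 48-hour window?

Independent Poisson processes superpose: combined rate λ = 0.78 + 1.1 = 1.88 per day.
Over the interval, μ = 1.88 × 2 = 3.76 (a 48-hour window = 2 days).
P(N = 5) = e^(−3.76) · 3.76^5/5! ≈ 0.1458.

0.1458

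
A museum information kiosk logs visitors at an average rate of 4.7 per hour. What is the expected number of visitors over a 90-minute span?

7.05

E[N] = λt = 4.7 × 1.5 = 7.05 (a 90-minute span = 1.5 hours).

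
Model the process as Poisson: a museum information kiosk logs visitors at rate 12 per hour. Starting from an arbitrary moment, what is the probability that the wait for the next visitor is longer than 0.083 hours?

The wait for the next event is exponential with rate λ = 12 per hour.
P(T > 0.083) = e^(−λt) = e^(−12 × 0.083) = e^(−0.996) ≈ 0.3694.

0.3694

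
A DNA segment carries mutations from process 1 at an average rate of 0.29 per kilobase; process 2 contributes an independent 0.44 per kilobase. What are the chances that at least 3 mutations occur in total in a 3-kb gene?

0.3746

Independent Poisson processes superpose: combined rate λ = 0.29 + 0.44 = 0.73 per kilobase.
Over the interval, μ = 0.73 × 3 = 2.19 (a 3-kb gene = 3 kilobases).
P(N ≥ 3) = 1 − P(N ≤ 2) ≈ 0.3746.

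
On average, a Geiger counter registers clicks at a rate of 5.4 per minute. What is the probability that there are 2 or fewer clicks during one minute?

With mean μ = 5.4 per minute,
P(N ≤ 2) = Σ_{j=0}^{2} e^(−μ) μ^j/j! ≈ 0.0948.

0.0948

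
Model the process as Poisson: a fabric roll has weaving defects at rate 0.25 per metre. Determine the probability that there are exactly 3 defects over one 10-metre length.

Over the interval, μ = 0.25 × 10 = 2.5 (a 10-metre length = 10 metres).
P(N = 3) = e^(−μ) μ^3/3! = e^(−2.5) · 2.5^3/6 ≈ 0.2138.

0.2138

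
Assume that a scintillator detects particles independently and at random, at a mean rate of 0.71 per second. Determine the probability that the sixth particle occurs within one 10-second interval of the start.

Over the interval, μ = 0.71 × 10 = 7.1 (a 10-second interval = 10 seconds).
The sixth arrival falls in the interval iff at least 6 events occur there: P(S_6 ≤ t) = P(N ≥ 6) = 1 − P(N ≤ 5) ≈ 0.7119.

0.7119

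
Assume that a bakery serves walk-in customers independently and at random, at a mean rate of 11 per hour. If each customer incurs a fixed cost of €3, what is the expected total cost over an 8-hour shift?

€264

E[N] = 11 × 8 = 88 (an 8-hour shift = 8 hours); E[cost] = 88 × €3 = €264.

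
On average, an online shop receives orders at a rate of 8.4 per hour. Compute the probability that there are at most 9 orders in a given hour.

With mean μ = 8.4 per hour,
P(N ≤ 9) = Σ_{j=0}^{9} e^(−μ) μ^j/j! ≈ 0.6659.

0.6659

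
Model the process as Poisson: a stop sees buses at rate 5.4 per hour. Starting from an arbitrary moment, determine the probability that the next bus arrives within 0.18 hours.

0.6217

Inter-arrival times are exponential with rate λ = 5.4 per hour.
P(T ≤ 0.18) = 1 − e^(−λt) = 1 − e^(−5.4 × 0.18) = 1 − e^(−0.972) ≈ 0.6217.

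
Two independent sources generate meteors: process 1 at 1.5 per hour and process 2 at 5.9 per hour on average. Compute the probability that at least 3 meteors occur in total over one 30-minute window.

0.7146

Independent Poisson processes superpose: combined rate λ = 1.5 + 5.9 = 7.4 per hour.
Over the interval, μ = 7.4 × 0.5 = 3.7 (a 30-minute window = 0.5 hours).
P(N ≥ 3) = 1 − P(N ≤ 2) ≈ 0.7146.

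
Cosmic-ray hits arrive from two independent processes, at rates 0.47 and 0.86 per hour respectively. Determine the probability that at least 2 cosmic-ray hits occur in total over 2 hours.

Independent Poisson processes superpose: combined rate λ = 0.47 + 0.86 = 1.33 per hour.
Over the interval, μ = 1.33 × 2 = 2.66 (2 hours).
P(N ≥ 2) = 1 − P(N ≤ 1) ≈ 0.7440.

0.7440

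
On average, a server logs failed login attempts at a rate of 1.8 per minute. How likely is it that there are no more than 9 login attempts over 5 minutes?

Over the interval, μ = 1.8 × 5 = 9 (5 minutes).
P(N ≤ 9) = Σ_{j=0}^{9} e^(−μ) μ^j/j! ≈ 0.5874.

0.5874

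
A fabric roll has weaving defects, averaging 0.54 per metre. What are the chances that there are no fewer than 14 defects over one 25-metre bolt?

0.4818

Over the interval, μ = 0.54 × 25 = 13.5 (a 25-metre bolt = 25 metres).
P(N ≥ 14) = 1 − P(N ≤ 13) = 1 − Σ_{j=0}^{13} e^(−μ) μ^j/j! ≈ 0.4818.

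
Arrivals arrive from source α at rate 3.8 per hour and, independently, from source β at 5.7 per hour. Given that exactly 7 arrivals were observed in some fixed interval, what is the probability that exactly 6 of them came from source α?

Given the total, each event is independently from source α with probability p = λ_α/(λ_α+λ_β) = 3.8/9.5 = 0.4000.
So K ~ Binomial(7, 3.8/9.5): P(K = 6) = C(7,6) · (3.8/9.5)^6 · (5.7/9.5)^1 ≈ 0.0172.

0.0172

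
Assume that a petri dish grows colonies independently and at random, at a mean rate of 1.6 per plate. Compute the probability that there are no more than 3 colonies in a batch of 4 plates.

0.1189

Over the interval, μ = 1.6 × 4 = 6.4 (a batch of 4 plates = 4 plates).
P(N ≤ 3) = Σ_{j=0}^{3} e^(−μ) μ^j/j! ≈ 0.1189.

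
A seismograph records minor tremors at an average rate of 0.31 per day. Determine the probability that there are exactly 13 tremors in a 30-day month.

Over the interval, μ = 0.31 × 30 = 9.3 (a 30-day month = 30 days).
P(N = 13) = e^(−μ) μ^13/13! = e^(−9.3) · 9.3^13/6227020800 ≈ 0.0572.

0.0572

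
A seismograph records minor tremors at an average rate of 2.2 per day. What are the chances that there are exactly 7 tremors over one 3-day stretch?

0.1472

Over the interval, μ = 2.2 × 3 = 6.6 (a 3-day stretch = 3 days).
P(N = 7) = e^(−μ) μ^7/7! = e^(−6.6) · 6.6^7/5040 ≈ 0.1472.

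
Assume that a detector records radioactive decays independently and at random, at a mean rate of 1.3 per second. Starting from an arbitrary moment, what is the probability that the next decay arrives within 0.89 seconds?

0.6856

Inter-arrival times are exponential with rate λ = 1.3 per second.
P(T ≤ 0.89) = 1 − e^(−λt) = 1 − e^(−1.3 × 0.89) = 1 − e^(−1.157) ≈ 0.6856.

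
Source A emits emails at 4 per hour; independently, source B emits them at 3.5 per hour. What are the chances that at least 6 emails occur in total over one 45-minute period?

0.4924

Independent Poisson processes superpose: combined rate λ = 4 + 3.5 = 7.5 per hour.
Over the interval, μ = 7.5 × 0.75 = 5.625 (a 45-minute period = 0.75 hours).
P(N ≥ 6) = 1 − P(N ≤ 5) ≈ 0.4924.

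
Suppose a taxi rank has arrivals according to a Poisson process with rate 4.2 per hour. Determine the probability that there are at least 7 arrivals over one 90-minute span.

0.4418

Over the interval, μ = 4.2 × 1.5 = 6.3 (a 90-minute span = 1.5 hours).
P(N ≥ 7) = 1 − P(N ≤ 6) = 1 − Σ_{j=0}^{6} e^(−μ) μ^j/j! ≈ 0.4418.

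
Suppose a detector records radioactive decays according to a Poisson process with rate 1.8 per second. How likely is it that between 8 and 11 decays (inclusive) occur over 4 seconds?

0.3682

Over the interval, μ = 1.8 × 4 = 7.2 (4 seconds).
P(8 ≤ N ≤ 11) = Σ_{j=8}^{11} e^(−7.2) · 7.2^j/j! ≈ 0.3682.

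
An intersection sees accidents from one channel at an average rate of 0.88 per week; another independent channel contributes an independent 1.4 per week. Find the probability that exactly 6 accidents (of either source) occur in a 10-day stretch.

0.0638

Independent Poisson processes superpose: combined rate λ = 0.88 + 1.4 = 2.28 per week.
Over the interval, μ = 2.28 × 10/7 ≈ 3.25714 (a 10-day stretch = 10/7 weeks).
P(N = 6) = e^(−3.25714) · 3.25714^6/6! ≈ 0.0638.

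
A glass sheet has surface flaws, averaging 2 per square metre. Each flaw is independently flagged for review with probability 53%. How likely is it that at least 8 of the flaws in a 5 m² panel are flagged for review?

0.1665

Thinning: the flaws that are flagged for review themselves form a Poisson process with rate 0.53 × 2 = 1.06 per square metre.
Over the interval, μ = 1.06 × 5 = 5.3 (a 5 m² panel = 5 square metres).
P(N ≥ 8) = 1 − P(N ≤ 7) ≈ 0.1665.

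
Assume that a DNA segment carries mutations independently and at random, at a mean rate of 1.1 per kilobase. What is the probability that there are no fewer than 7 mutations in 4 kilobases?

Over the interval, μ = 1.1 × 4 = 4.4 (4 kilobases).
P(N ≥ 7) = 1 − P(N ≤ 6) = 1 − Σ_{j=0}^{6} e^(−μ) μ^j/j! ≈ 0.1564.

0.1564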